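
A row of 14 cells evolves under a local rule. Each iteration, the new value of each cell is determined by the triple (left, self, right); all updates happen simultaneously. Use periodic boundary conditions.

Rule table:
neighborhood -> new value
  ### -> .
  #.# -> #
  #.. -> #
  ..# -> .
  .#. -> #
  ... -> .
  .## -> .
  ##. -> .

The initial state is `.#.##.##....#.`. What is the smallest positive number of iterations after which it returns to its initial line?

14

.##..#..#...##
#..#.##.##....
##.##..#..#...
..#..#.##.##..
..##.##..#..#.
....#..#.##.##
#...##.##..#..
##....#..#.##.
..#...##.##..#
#.##....#..#.#
.#..#...##.##.
.##.##....#..#
#..#..#...##.#
.#.##.##....#.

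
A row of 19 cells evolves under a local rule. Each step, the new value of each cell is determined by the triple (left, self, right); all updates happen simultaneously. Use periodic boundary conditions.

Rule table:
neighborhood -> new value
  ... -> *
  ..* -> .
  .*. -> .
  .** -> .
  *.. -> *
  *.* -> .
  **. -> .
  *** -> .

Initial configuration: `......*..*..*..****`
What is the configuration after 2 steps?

*****..*..*..*.....
.....*..*..*..****.

.....*..*..*..****.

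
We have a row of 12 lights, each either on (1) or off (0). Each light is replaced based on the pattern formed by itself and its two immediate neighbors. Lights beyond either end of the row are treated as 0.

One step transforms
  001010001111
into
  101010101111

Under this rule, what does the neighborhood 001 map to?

At position 1 the neighborhood is 001; the next row has 0 there.

0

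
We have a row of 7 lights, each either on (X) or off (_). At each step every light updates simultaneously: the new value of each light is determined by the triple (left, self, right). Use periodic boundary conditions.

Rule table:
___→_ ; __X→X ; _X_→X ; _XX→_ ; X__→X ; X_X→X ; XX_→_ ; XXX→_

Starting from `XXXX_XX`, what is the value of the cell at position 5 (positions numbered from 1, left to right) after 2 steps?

X

____X__
___XXX_
position 5 holds X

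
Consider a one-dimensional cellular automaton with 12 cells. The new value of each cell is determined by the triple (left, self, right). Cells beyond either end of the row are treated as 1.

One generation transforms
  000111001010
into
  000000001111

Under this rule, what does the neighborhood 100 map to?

At position 0 the neighborhood is 100; the next row has 0 there.

0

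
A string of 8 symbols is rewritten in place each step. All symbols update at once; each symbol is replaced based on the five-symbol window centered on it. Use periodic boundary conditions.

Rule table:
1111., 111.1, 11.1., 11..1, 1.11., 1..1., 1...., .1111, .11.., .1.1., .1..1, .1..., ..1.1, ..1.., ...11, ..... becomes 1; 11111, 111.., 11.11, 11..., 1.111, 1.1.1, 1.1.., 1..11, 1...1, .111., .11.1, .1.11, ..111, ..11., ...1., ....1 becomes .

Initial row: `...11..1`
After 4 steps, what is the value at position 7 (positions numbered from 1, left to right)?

1.1.1111
11...1.1
.....1..
111..111
position 7 holds 1

1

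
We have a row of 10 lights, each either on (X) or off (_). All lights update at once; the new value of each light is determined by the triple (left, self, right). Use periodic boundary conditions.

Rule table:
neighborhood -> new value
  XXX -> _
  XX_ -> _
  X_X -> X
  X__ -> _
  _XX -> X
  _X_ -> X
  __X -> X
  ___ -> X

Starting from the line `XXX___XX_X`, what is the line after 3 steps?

XX____XX__

step 1: ____XXX_XX
step 2: _XXXX__XX_
step 3: XX____XX__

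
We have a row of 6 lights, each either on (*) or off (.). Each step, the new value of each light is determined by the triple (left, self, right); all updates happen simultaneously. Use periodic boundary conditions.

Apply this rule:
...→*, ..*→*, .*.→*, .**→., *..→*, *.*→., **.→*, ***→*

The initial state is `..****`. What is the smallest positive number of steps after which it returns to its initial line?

**.***
**..**
****.*
****..
.*****
..****

6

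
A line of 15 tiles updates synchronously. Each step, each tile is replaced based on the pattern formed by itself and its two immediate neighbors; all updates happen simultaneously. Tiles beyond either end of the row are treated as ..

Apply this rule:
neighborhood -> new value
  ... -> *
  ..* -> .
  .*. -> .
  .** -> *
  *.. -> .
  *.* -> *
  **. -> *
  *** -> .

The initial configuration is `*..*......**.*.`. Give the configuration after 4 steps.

.....****.***..
****.*..***.*.*
*..**...*.**.*.
...**.*..****..

...**.*..****..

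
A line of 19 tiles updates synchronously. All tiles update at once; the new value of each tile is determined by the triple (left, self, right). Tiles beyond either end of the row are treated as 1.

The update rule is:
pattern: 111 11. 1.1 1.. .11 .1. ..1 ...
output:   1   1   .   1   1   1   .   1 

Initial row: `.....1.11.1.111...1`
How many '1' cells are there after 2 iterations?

14

1111.1.11.1.11111.1
1111.1.11.1.11111.1
count of 1: 14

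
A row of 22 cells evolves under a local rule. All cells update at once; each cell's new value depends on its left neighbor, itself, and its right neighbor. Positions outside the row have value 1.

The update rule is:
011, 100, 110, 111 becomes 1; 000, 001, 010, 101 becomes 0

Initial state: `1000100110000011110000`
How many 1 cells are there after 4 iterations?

18

1100010111000011111000
1110000111100011111100
1111000111110011111110
1111100111111011111110
count of 1: 18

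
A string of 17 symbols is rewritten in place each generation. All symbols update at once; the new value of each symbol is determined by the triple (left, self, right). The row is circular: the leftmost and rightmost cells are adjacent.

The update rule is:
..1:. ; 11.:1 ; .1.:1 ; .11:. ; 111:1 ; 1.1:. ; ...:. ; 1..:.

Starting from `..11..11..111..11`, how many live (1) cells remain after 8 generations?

4

...1...1...11...1
...1...1....1...1
...1...1....1...1  (fixed point — unchanged through generation 8)
count of 1: 4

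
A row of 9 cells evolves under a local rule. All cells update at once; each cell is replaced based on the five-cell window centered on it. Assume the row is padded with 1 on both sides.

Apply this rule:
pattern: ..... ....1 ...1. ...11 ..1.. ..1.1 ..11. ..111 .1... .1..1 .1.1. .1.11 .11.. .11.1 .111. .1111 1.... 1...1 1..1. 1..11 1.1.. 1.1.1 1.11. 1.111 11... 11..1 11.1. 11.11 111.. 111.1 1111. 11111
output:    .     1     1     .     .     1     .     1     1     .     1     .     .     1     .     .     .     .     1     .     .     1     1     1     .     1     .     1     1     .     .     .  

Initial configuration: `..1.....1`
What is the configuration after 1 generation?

11.1..1.1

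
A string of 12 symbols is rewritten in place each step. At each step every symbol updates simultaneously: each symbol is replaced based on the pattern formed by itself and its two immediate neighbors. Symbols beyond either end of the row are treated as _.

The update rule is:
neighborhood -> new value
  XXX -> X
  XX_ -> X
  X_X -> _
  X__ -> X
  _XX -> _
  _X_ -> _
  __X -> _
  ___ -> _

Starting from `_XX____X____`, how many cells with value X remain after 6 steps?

2

step 1: __XX____X___
step 2: ___XX____X__
step 3: ____XX____X_
step 4: _____XX____X
step 5: ______XX____
step 6: _______XX___
count of X: 2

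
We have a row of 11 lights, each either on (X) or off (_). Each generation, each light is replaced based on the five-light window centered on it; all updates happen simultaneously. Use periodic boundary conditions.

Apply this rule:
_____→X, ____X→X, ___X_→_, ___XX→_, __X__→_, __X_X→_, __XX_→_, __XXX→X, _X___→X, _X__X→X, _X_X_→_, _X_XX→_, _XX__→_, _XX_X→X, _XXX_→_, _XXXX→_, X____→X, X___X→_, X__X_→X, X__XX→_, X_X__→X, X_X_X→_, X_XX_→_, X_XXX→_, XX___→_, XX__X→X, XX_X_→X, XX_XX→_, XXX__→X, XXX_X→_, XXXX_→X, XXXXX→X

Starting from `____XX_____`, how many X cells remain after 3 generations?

4

generation 1: XXX____XXXX
generation 2: XXX_XX_X_XX
generation 3: XX___XX____
count of X: 4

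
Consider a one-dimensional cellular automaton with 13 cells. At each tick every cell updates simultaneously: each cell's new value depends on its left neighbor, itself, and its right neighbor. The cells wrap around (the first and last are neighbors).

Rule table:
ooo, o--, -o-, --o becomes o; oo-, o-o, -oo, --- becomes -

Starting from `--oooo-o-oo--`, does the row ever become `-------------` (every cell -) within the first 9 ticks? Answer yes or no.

-o-oo--o---o-
oo---oooo-ooo
o-o-o-oo---oo
--o-o---o-o-o
ooo-oo-oo-o-o
oo--------o--
--o------oooo
oooo----o-oo-
-oo-o--oo----
tick 9 is -oo-o--oo----, still not uniform -

no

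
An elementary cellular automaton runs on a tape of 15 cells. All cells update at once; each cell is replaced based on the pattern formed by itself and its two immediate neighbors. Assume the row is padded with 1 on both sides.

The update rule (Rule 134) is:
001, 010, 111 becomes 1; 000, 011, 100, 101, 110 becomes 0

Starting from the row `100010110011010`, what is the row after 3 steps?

000110000100010
001000001100110
011000010001000

011000010001000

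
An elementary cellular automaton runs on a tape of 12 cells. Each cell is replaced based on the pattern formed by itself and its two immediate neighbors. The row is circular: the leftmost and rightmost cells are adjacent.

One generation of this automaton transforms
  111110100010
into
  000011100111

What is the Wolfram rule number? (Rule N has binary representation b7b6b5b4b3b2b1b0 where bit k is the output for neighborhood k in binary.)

102

position 1: 111 → 0  (bit 7 = 0)
position 4: 110 → 1  (bit 6 = 1)
position 5: 101 → 1  (bit 5 = 1)
position 7: 100 → 0  (bit 4 = 0)
position 0: 011 → 0  (bit 3 = 0)
position 6: 010 → 1  (bit 2 = 1)
position 9: 001 → 1  (bit 1 = 1)
position 8: 000 → 0  (bit 0 = 0)
bits b7..b0 = 01100110 = 102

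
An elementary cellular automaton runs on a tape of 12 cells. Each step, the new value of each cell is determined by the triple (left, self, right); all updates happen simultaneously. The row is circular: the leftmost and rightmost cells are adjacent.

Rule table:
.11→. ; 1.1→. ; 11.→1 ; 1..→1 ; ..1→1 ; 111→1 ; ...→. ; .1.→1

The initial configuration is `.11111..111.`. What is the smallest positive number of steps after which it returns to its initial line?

step 1: 1.111111.111
step 2: 1..11111..11
step 3: 111.111111.1
step 4: 111..11111..
step 5: .1111.111111
step 6: ..111..11111
step 7: 11.1111.1111
step 8: 11..111..111
step 9: 1111.1111.11
step 10: 1111..111..1
step 11: 111111.1111.
step 12: .11111..111.

12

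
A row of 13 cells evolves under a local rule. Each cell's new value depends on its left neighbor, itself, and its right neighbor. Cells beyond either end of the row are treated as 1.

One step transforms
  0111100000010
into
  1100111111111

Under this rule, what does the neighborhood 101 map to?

1

At position 0 the neighborhood is 101; the next row has 1 there.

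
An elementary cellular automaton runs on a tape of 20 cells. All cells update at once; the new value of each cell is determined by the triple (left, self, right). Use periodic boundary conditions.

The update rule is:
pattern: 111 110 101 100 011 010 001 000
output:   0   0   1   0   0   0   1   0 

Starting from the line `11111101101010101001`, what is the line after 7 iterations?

iteration 1: 00000010010101010010
iteration 2: 00000100101010100100
iteration 3: 00001001010101001000
iteration 4: 00010010101010010000
iteration 5: 00100101010100100000
iteration 6: 01001010101001000000
iteration 7: 10010101010010000000

10010101010010000000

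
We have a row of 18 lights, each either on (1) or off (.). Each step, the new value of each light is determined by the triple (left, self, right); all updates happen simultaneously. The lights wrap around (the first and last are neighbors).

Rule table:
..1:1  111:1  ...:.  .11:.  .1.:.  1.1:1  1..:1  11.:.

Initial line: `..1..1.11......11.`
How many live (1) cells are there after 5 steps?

9

step 1: .1.11.1..1....1..1
step 2: 1.1..1.11.1..1.11.
step 3: .1.11.1..1.11.1..1
step 4: 1.1..1.11.1..1.11.  (repeats step 2; period 2)
step 5: .1.11.1..1.11.1..1
count of 1: 9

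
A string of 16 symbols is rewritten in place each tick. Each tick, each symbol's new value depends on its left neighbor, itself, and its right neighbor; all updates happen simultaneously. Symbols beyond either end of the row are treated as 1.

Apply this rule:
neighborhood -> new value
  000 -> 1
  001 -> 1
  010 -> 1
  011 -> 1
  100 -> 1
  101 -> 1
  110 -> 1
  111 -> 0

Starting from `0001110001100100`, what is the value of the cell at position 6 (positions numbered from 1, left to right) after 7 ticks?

1111011111111111
0001110000000000
1111011111111111  (repeats tick 1; period 2)
tick 7: 1111011111111111
position 6 holds 1

1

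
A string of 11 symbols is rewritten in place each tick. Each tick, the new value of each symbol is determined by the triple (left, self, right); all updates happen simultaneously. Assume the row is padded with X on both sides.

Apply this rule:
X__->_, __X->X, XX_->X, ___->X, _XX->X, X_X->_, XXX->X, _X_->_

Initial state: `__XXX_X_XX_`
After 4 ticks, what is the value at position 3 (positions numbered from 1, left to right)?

X

_XXXX___XX_
_XXXX_XXXX_
_XXXX_XXXX_  (fixed point — unchanged through tick 4)
position 3 holds X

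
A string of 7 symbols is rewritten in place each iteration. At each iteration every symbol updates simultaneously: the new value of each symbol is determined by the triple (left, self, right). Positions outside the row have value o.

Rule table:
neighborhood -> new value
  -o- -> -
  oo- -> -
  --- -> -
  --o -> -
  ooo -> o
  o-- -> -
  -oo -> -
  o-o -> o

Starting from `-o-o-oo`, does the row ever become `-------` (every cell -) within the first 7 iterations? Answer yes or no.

o-o-o-o
-o-o-o-
o-o-o-o  (repeats iteration 1; period 2)
iteration 7: o-o-o-o
iteration 7 is o-o-o-o, still not uniform -

no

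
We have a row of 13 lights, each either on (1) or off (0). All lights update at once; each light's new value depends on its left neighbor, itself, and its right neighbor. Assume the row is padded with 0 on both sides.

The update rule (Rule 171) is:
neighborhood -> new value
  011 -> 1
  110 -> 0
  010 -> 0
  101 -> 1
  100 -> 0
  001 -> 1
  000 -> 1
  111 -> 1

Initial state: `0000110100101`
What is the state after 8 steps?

0010100100100

step 1: 1111101001010
step 2: 1111010010100
step 3: 1110100101001
step 4: 1101001010010
step 5: 1010010100100
step 6: 0100101001001
step 7: 1001010010010
step 8: 0010100100100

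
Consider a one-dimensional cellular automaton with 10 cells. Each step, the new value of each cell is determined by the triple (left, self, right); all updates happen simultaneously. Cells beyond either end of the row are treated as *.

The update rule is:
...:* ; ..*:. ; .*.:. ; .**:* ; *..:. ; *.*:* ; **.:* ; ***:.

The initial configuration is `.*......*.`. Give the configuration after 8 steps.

.*.*..*.*.

*..****..*
*..*..*..*
*........*
*.******.*
***....***
..*.**.*..
...****...
.*.*..*.*.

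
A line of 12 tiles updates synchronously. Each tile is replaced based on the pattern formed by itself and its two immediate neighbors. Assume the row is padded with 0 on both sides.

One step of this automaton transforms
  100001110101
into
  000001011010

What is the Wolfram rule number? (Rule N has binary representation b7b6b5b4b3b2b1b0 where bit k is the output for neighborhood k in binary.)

position 6: 111 → 0  (bit 7 = 0)
position 7: 110 → 1  (bit 6 = 1)
position 8: 101 → 1  (bit 5 = 1)
position 1: 100 → 0  (bit 4 = 0)
position 5: 011 → 1  (bit 3 = 1)
position 0: 010 → 0  (bit 2 = 0)
position 4: 001 → 0  (bit 1 = 0)
position 2: 000 → 0  (bit 0 = 0)
bits b7..b0 = 01101000 = 104

104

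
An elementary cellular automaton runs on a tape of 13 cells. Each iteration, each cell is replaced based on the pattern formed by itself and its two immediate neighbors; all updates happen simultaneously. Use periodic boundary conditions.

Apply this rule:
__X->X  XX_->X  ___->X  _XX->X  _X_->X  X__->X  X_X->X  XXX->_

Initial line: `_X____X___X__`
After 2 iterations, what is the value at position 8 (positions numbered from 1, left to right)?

_

XXXXXXXXXXXXX
_____________
position 8 holds _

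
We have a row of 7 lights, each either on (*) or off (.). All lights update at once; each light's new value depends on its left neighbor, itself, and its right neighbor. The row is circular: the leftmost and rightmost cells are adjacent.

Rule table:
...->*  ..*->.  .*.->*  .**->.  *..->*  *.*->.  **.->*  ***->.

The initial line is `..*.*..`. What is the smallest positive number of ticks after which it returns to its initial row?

*.*.***
*.*....
*.****.
*....*.
****.*.
...*.*.
**.*.**
.*.*...
.*.****
.*....*
.****.*
....*.*
***.*.*
..*.*..

14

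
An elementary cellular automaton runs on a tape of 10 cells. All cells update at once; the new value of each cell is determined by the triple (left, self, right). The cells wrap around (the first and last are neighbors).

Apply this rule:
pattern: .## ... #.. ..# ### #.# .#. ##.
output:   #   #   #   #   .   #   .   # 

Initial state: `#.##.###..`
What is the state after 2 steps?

.#####.###
##...###.#

##...###.#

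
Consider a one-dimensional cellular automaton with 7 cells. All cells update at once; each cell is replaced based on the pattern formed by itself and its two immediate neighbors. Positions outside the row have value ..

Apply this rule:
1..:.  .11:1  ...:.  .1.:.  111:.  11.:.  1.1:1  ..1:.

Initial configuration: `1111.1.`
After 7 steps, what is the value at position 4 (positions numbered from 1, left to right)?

1...1..
.......
.......  (fixed point — unchanged through step 7)
position 4 holds .

.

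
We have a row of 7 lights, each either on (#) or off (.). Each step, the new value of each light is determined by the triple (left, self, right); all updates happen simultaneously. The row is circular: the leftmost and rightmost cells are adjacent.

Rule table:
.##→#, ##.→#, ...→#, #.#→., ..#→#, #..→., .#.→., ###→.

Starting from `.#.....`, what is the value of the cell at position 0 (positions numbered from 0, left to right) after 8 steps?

#..####
#.##...
..##.##
.###.##
.#.#.##
.....##
.######
.#....#
position 0 holds .

.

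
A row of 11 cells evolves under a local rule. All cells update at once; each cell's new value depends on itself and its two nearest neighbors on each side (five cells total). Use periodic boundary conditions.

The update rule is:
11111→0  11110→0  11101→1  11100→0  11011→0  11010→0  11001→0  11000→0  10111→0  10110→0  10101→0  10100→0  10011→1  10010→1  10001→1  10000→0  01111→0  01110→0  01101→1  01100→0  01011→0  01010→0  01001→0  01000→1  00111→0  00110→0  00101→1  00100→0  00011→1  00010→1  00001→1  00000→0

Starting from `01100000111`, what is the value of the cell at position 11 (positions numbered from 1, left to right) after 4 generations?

00000011001
10001100010
01110001110
10000110000
position 11 holds 0

0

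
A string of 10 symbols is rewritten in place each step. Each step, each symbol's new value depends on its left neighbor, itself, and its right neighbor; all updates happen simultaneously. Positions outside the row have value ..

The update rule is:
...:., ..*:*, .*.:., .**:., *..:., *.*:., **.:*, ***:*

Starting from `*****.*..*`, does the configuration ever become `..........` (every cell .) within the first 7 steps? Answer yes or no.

step 1: .****...*.
step 2: *.***..*..
step 3: ...**.*...
step 4: ..*.*.....
step 5: .*........
step 6: *.........
step 7: ..........
all cells are . at step 7

yes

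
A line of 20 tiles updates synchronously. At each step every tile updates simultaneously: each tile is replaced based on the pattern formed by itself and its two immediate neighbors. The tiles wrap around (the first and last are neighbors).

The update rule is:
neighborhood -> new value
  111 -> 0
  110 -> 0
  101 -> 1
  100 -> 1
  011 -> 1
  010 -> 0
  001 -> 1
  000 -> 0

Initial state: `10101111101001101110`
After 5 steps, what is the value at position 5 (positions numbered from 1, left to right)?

01011000010111011001
10110100101100110110
01101011011011101101
11010110110110011010
10101101101101110101
position 5 holds 1

1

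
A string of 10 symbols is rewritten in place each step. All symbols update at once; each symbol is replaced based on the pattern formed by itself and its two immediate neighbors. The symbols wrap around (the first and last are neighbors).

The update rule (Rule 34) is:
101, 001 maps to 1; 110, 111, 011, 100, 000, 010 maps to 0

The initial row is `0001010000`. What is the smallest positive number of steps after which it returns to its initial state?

0010100000
0101000000
1010000000
0100000001
1000000010
0000000101
0000001010
0000010100
0000101000
0001010000

10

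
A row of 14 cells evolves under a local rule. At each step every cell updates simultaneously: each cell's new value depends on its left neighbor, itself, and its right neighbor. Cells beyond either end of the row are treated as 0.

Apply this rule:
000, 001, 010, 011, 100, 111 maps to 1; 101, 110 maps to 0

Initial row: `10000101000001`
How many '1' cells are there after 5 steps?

11111101111111
11111001111110
11110111111101
11100111111001
11011111110111
count of 1: 12

12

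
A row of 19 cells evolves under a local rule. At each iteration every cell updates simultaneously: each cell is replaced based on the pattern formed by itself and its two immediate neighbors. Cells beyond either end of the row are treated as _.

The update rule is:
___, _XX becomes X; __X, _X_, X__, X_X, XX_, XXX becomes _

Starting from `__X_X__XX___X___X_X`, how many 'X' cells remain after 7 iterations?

5

X______X__X___X____
__XXXX______X___XXX
X_X____XXXX___X_X__
____XX_X____X_____X
XXX_X____XX___XXX__
X_____XX_X__X_X___X
__XXX_X_________X__
count of X: 5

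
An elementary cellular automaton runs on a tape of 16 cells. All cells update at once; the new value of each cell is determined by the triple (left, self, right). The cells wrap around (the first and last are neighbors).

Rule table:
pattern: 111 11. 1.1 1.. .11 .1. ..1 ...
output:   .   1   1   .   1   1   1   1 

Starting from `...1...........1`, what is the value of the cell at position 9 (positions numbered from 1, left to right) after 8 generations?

.111.11111111111
11.111.........1
.111.1.111111111
11.11111.......1
.111...1.1111111
11.1.11111.....1
.11111...1.11111
11...1.11111...1
position 9 holds 1

1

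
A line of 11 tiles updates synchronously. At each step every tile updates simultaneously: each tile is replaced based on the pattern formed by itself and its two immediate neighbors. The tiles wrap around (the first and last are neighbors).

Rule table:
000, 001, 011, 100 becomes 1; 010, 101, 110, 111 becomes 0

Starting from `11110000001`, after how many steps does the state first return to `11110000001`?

22

step 1: 00001111111
step 2: 11111000000
step 3: 10000111111
step 4: 01111100000
step 5: 11000011111
step 6: 00111110000
step 7: 11100001111
step 8: 00011111000
step 9: 11110000111
step 10: 00001111100
step 11: 11111000011
step 12: 00000111110
step 13: 11111100001
step 14: 00000011111
step 15: 11111110000
step 16: 10000001111
step 17: 01111111000
step 18: 11000000111
step 19: 00111111100
step 20: 11100000011
step 21: 00011111110
step 22: 11110000001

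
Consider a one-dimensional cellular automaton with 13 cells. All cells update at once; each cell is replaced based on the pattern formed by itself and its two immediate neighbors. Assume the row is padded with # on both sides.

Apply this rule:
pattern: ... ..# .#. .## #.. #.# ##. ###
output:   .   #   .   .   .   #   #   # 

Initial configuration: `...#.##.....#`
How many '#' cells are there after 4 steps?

..#.#.#....#.
.#.#.#....#.#
#.#.#....#.#.
##.#....#.#.#
count of #: 6

6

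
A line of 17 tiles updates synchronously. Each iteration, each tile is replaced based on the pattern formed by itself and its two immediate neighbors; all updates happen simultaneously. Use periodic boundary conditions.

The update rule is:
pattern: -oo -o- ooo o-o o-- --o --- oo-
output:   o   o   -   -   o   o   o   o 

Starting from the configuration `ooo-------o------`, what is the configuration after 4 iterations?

o-o--------------

o-ooooooooooooooo
o-o--------------
o-ooooooooooooooo  (repeats iteration 1; period 2)
iteration 4: o-o--------------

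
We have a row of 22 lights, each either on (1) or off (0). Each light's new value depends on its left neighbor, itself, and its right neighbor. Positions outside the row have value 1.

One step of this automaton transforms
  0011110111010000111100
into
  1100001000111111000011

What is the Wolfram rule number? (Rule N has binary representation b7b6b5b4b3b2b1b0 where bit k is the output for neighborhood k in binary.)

55

position 3: 111 → 0  (bit 7 = 0)
position 5: 110 → 0  (bit 6 = 0)
position 6: 101 → 1  (bit 5 = 1)
position 0: 100 → 1  (bit 4 = 1)
position 2: 011 → 0  (bit 3 = 0)
position 11: 010 → 1  (bit 2 = 1)
position 1: 001 → 1  (bit 1 = 1)
position 13: 000 → 1  (bit 0 = 1)
bits b7..b0 = 00110111 = 55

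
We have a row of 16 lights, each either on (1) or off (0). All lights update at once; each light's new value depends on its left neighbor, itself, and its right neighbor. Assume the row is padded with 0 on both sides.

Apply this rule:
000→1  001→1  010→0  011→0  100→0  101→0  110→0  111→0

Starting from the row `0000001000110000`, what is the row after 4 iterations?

0000000010001100

iteration 1: 1111110011000111
iteration 2: 0000000100011000
iteration 3: 1111111001100011
iteration 4: 0000000010001100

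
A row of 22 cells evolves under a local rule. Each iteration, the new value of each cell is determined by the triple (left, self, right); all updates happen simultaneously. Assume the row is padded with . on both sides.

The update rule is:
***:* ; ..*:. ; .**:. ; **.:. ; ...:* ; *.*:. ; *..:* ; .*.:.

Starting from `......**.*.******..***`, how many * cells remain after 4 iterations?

10

*****.......****.*..*.
.***.******..**...*..*
..*...****.*...**..*..
*..**..**...**...*..**
count of *: 10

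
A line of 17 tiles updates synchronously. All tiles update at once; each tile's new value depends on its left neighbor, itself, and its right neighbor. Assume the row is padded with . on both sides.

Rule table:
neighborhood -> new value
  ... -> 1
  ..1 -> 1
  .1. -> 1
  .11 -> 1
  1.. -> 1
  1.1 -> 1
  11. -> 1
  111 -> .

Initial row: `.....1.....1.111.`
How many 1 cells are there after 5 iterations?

iteration 1: 11111111111111.11
iteration 2: 1............1111
iteration 3: 11111111111111..1
iteration 4: 1............1111  (repeats iteration 2; period 2)
iteration 5: 11111111111111..1
count of 1: 15

15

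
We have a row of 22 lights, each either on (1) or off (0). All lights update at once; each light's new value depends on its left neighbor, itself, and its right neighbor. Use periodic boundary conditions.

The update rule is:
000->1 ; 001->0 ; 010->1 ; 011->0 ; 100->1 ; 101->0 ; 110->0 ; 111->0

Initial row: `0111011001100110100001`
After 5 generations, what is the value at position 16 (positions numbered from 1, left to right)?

1

0000000100010000111101
1111110111011110000001
0000000000000001111100
1111111111111100000011
0000000000000011111000
position 16 holds 1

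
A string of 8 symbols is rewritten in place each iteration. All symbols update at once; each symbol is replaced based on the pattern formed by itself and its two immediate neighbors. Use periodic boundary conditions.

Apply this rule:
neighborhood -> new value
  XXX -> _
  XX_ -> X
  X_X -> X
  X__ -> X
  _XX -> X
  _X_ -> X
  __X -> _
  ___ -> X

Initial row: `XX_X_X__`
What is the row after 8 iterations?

XXXXXXX_
X_____XX
XXXXX_X_
X___XXXX
XXX_X___
X_XXXXX_
XXX___XX
__XXX_X_

__XXX_X_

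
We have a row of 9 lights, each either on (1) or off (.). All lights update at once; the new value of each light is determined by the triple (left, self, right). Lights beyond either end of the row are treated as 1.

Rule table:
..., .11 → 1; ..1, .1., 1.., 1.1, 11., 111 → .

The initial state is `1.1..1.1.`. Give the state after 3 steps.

step 1: .........
step 2: .1111111.
step 3: .1.......

.1.......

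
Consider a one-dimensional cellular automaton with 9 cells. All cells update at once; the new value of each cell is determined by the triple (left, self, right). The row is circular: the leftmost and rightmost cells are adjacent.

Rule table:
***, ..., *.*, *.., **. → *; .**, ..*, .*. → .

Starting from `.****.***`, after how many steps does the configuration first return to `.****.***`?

9

*.****.**
**.****.*
***.****.
.***.****
*.***.***
**.***.**
***.***.*
****.***.
.****.***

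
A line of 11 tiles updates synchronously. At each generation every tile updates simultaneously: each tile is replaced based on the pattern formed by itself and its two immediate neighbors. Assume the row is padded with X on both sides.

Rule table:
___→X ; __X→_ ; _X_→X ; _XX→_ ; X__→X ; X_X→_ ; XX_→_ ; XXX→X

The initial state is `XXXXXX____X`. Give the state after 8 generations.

X_XX_X_X_X_

XXXXX_XXX__
XXXX___X_X_
XXX_XX_X_X_
XX_____X_X_
X_XXXX_X_X_
___XX__X_X_
XX___X_X_X_
X_XX_X_X_X_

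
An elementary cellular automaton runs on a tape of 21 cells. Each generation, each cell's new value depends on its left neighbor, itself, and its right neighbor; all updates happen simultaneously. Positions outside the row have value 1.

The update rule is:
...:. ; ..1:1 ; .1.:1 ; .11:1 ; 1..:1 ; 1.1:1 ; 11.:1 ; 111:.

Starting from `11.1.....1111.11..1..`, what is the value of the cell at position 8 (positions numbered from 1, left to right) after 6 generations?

.1111...11..111111111
11..11.111111........
.1111111....11......1
11.....11..1111....11
.11...111111..11..11.
1111.11....1111111111
position 8 holds .

.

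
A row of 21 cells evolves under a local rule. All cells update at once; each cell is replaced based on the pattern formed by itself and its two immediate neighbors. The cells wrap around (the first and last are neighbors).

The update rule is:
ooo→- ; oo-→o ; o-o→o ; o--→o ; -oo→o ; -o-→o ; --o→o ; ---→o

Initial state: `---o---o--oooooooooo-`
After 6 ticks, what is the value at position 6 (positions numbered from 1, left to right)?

tick 1: ooooooooooo--------oo
tick 2: ----------oooooooooo-
tick 3: ooooooooooo--------oo  (repeats tick 1; period 2)
tick 6: ----------oooooooooo-
position 6 holds -

-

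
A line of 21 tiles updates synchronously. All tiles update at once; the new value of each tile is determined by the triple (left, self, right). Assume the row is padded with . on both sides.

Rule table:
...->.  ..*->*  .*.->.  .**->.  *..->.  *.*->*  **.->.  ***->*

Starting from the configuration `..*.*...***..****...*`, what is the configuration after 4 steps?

*...*.*..*.*....*....

.*.*...*.*..*.**...*.
*.*...*.*..*.*....*..
.*...*.*..*.*....*...
*...*.*..*.*....*....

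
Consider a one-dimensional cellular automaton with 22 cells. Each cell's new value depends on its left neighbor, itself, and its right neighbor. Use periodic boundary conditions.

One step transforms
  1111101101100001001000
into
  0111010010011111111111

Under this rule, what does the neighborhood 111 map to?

1

At position 1 the neighborhood is 111; the next row has 1 there.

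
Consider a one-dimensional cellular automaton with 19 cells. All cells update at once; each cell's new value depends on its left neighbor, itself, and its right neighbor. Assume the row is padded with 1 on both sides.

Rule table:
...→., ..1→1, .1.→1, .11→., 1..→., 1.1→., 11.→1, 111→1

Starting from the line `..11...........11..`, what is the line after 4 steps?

.1.1..........1.1.1
.1.1.........11.1..
.1.1........1.1.1.1
.1.1.......11.1.1..

.1.1.......11.1.1..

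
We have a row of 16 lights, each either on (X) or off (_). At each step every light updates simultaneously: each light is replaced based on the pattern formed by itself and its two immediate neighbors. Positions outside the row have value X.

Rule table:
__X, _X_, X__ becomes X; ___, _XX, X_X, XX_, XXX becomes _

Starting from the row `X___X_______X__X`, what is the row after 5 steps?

X_X__X_____XX_X_

_X_XXX_____XXXX_
_X____X___X_____
_XX__XXX_XXX___X
___XX_______X_X_
X_X__X_____XX_X_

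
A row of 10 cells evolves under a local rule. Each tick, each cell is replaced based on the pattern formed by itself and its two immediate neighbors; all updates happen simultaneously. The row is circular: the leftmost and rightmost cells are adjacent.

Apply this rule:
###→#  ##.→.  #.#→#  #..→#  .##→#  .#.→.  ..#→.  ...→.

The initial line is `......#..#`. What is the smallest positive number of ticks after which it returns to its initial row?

#......#..
.#......#.
..#......#
#..#......
.#..#.....
..#..#....
...#..#...
....#..#..
.....#..#.
......#..#

10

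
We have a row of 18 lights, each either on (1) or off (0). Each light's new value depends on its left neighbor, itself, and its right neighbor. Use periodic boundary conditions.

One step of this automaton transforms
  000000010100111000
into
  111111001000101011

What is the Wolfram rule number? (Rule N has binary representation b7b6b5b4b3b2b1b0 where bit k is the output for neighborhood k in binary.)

105

position 13: 111 → 0  (bit 7 = 0)
position 14: 110 → 1  (bit 6 = 1)
position 8: 101 → 1  (bit 5 = 1)
position 10: 100 → 0  (bit 4 = 0)
position 12: 011 → 1  (bit 3 = 1)
position 7: 010 → 0  (bit 2 = 0)
position 6: 001 → 0  (bit 1 = 0)
position 0: 000 → 1  (bit 0 = 1)
bits b7..b0 = 01101001 = 105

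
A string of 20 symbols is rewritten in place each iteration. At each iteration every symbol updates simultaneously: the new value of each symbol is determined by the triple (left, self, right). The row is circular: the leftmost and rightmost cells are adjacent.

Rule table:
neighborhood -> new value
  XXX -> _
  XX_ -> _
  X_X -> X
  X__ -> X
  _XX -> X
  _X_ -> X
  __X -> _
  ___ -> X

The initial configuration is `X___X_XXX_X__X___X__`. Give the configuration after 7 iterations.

XX_____XXXX_______XX

iteration 1: XXX_XXX__XXX_XXX_XX_
iteration 2: X__XX__X_X__XX__XX_X
iteration 3: _X_X_X_XXXX_X_X_X_XX
iteration 4: XXXXXXXX___XXXXXXXX_
iteration 5: X_______XX_X_______X
iteration 6: _XXXXXX_X_XXXXXXXX_X
iteration 7: XX_____XXXX_______XX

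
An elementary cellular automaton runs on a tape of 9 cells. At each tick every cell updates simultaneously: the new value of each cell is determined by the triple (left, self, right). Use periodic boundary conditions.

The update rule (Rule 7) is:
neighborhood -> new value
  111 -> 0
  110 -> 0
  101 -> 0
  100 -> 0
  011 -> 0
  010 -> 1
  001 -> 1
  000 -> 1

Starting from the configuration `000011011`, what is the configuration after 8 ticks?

111100001

011100000
100001111
001110000
110000111
000111000
111000011
000011100
111100001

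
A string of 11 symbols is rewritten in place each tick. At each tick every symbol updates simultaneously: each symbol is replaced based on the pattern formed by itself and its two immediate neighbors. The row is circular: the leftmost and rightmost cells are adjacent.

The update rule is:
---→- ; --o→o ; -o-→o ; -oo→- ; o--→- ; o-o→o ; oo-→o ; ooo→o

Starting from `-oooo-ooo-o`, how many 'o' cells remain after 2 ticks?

9

o-oooo-oooo
oo-oooo-ooo
count of o: 9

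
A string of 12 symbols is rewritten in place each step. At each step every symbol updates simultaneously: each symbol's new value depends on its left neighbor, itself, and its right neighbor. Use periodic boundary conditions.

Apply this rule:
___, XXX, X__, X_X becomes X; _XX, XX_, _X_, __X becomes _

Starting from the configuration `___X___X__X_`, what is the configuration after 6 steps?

_X__X__X__X_

step 1: XX__XX__X__X
step 2: X_X___X__X__
step 3: _X_XX__X__X_
step 4: __X__X__X__X
step 5: X__X__X__X__
step 6: _X__X__X__X_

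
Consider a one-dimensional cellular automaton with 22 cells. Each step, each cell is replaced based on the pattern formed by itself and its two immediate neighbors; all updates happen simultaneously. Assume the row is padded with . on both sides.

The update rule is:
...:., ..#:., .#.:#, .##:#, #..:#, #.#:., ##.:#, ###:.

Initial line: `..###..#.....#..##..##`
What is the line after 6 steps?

..#.##.##....##.###.##
..#.##.###...##.#.#.##
..#.##.#.##..##.#.#.##
..#.##.#.###.##.#.#.##
..#.##.#.#.#.##.#.#.##
..#.##.#.#.#.##.#.#.##

..#.##.#.#.#.##.#.#.##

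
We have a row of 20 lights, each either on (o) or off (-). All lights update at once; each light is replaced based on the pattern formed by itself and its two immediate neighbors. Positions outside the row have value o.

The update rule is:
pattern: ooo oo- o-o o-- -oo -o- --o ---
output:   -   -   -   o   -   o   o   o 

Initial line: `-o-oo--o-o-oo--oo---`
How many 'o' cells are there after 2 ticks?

-o---ooo-o---oo--ooo
-oooo----oooo--oo---
count of o: 10

10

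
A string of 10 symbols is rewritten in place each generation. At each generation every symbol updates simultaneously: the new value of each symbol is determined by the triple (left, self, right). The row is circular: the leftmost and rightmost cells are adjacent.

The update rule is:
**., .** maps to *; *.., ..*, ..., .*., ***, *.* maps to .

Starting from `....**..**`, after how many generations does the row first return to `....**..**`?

....**..**

1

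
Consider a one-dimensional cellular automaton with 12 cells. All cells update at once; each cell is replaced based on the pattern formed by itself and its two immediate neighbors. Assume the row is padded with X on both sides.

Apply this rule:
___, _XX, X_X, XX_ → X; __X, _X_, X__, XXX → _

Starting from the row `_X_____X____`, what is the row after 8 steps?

XXX___XX_X_X

X__XXX___XX_
X__X_X_X_XXX
X___X_X_XX__
X_X__X_XXX__
XX____XX_X__
_X_XX_XXX___
X_XXXXX_X_X_
XXX___XX_X_X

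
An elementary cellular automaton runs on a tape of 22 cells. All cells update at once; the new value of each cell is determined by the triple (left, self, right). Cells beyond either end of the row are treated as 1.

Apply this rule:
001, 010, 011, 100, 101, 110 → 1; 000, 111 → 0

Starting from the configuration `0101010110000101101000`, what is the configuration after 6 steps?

1111011110000110011001

1111111111001111111101
0000000001111000000111
1000000011001100001100
1100000111111110011111
0110001100000011110000
1111011110000110011001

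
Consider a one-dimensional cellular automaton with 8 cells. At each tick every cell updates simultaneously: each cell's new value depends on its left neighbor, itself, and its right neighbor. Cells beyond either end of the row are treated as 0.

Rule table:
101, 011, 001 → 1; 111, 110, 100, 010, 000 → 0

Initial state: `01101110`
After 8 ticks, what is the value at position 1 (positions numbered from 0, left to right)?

11011000
10110000
01100000
11000000
10000000
00000000
00000000  (fixed point — unchanged through tick 8)
position 1 holds 0

0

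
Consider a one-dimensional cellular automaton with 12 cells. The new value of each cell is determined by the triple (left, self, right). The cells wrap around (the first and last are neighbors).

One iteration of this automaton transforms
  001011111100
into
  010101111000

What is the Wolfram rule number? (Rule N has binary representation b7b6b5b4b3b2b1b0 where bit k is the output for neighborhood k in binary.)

162

position 5: 111 → 1  (bit 7 = 1)
position 9: 110 → 0  (bit 6 = 0)
position 3: 101 → 1  (bit 5 = 1)
position 10: 100 → 0  (bit 4 = 0)
position 4: 011 → 0  (bit 3 = 0)
position 2: 010 → 0  (bit 2 = 0)
position 1: 001 → 1  (bit 1 = 1)
position 0: 000 → 0  (bit 0 = 0)
bits b7..b0 = 10100010 = 162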